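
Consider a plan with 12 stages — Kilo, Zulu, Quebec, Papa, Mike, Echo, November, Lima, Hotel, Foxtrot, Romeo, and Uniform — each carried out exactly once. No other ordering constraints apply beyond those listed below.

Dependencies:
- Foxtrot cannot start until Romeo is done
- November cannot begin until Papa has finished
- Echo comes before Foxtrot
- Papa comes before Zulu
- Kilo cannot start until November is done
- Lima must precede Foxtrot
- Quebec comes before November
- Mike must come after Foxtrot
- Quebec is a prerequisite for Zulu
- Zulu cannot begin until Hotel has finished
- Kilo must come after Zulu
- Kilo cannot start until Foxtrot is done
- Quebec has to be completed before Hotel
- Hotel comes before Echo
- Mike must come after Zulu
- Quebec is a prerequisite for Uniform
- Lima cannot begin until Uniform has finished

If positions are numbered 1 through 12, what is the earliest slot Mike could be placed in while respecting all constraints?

Every stage that must precede Mike has to come before it. Tracing all chains that end at Mike, those stages are: Zulu, Quebec, Papa, Echo, Lima, Hotel, Foxtrot, Romeo, Uniform — 9 in total.
With 9 mandatory predecessors, the earliest Mike can sit is position 9+1 = 10, and placing just those 9 first achieves it.

10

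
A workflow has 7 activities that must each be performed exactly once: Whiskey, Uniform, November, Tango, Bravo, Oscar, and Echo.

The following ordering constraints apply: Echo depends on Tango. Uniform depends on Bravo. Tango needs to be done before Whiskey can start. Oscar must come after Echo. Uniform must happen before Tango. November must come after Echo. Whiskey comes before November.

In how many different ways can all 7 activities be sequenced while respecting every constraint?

Bravo is the only activity with nothing required before it, so every ordering starts there.
Enumerating by repeatedly choosing an available activity (one whose prerequisites are all placed) gives 5 distinct complete orderings.

5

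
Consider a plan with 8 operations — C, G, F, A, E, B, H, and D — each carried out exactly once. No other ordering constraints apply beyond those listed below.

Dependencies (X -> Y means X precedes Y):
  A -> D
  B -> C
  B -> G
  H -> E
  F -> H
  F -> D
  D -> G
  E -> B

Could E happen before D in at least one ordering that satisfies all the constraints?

Yes

Nothing in the constraints forces D before E — there is no chain from D to E.
That means at least one valid schedule has E before D.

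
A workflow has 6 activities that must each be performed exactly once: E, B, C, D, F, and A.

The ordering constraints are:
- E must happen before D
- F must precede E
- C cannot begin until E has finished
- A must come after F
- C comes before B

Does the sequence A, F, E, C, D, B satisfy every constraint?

The sequence places A ahead of F.
But one of the constraints requires F before A, so this ordering violates it.

No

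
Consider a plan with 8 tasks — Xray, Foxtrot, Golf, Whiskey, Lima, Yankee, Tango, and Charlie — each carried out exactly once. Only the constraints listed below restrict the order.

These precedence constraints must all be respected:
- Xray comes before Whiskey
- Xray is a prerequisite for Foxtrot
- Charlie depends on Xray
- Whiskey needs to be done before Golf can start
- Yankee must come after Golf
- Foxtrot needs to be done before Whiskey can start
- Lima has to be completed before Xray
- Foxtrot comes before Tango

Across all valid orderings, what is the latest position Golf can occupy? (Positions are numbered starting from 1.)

7

The only task forced after Golf (directly or by a chain) is Yankee.
With 1 mandatory successor out of 8 tasks total, the latest slot for Golf is 8−1 = 7, and it's reachable by doing all non-successors before Golf.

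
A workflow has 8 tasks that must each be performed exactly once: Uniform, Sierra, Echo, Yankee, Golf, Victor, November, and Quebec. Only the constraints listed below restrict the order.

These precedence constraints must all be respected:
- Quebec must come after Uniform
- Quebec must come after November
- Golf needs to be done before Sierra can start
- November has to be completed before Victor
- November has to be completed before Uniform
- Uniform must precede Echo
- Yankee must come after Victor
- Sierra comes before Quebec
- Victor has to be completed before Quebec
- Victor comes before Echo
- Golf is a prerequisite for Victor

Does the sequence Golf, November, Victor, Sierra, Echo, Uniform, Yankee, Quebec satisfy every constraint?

No

In the proposed order, Echo appears before Uniform.
Since Uniform is required before Echo, the ordering is invalid.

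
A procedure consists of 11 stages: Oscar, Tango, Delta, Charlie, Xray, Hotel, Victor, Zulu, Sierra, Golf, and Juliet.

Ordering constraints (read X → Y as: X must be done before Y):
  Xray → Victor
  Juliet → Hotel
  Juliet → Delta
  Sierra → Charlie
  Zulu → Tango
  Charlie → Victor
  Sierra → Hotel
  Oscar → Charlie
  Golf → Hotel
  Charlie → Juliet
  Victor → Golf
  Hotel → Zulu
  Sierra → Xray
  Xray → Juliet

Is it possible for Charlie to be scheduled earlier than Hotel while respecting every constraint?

Every valid ordering already has Charlie before Hotel (the constraints require it), so in particular at least one does.

Yes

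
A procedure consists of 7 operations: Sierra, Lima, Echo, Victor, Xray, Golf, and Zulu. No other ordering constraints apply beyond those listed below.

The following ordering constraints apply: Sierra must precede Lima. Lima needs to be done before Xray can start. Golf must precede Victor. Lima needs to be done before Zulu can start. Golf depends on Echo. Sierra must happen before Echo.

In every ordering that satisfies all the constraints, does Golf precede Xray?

Golf and Xray are not related by any chain of constraints.
So Golf can come before Xray or after — it is not forced.

No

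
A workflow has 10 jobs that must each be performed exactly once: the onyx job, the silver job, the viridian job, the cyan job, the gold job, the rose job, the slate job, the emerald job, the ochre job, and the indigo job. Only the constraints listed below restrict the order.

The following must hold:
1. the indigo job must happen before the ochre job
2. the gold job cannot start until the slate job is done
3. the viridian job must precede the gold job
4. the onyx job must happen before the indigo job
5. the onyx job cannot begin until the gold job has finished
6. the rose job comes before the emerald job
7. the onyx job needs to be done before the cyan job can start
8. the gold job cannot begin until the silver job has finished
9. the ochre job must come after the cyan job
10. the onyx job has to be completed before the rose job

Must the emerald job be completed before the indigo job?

Nothing in the constraints links the emerald job and the indigo job; they are unordered relative to each other.
So the emerald job can come before the indigo job or after — it is not forced.

No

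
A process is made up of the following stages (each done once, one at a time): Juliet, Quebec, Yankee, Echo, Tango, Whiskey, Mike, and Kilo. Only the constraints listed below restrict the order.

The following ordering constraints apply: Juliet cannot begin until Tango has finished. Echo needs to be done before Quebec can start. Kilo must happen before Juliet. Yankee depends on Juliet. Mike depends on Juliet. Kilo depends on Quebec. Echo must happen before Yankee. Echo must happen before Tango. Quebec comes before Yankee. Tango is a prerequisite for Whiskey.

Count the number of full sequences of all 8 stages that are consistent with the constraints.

Only Echo has no prerequisites, so it must go first.
Counting all ways to extend the partial order to a total order gives 30.

30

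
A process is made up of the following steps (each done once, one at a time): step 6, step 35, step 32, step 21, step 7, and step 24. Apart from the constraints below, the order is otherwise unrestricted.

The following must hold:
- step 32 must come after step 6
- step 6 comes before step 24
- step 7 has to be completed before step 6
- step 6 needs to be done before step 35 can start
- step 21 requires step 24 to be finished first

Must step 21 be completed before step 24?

The constraints actually force step 24 before step 21 (via step 24 → step 21), not the other way around.
So step 21 does not have to come before step 24 — it cannot.

No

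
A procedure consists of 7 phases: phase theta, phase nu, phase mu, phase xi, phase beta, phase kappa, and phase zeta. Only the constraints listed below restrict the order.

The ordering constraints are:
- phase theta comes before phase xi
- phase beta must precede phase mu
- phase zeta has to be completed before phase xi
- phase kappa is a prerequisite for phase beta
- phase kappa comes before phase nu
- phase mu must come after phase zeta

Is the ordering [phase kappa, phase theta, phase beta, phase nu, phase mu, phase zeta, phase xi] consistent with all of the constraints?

No

The sequence places phase mu ahead of phase zeta.
Since phase zeta is required before phase mu, the ordering is invalid.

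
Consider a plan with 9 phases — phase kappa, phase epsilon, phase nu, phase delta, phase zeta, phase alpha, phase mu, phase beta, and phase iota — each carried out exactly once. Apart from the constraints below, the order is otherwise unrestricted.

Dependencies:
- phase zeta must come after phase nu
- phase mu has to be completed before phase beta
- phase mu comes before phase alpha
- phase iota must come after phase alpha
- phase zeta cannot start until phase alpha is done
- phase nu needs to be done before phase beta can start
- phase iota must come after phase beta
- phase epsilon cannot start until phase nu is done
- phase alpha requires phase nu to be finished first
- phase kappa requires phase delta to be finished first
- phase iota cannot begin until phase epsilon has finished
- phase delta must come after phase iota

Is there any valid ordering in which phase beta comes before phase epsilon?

The constraints leave phase beta and phase epsilon unordered relative to each other; nothing requires phase epsilon earlier.
So a valid ordering placing phase beta earlier than phase epsilon exists.

Yes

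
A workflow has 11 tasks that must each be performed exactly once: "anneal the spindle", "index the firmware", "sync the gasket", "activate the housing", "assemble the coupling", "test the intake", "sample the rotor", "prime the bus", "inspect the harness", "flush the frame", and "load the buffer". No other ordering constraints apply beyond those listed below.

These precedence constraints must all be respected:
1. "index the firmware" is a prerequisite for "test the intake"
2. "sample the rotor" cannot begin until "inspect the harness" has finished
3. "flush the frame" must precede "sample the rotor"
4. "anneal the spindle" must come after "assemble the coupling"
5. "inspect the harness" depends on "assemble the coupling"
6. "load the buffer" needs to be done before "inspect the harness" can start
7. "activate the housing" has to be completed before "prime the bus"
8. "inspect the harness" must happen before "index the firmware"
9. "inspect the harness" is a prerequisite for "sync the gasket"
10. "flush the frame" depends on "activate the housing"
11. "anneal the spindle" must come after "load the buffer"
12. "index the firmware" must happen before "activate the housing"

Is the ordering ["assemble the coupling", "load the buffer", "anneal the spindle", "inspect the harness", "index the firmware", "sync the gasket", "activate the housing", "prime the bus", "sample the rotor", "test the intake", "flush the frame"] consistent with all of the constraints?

The sequence places "sample the rotor" ahead of "flush the frame".
Since "flush the frame" is required before "sample the rotor", the ordering is invalid.

No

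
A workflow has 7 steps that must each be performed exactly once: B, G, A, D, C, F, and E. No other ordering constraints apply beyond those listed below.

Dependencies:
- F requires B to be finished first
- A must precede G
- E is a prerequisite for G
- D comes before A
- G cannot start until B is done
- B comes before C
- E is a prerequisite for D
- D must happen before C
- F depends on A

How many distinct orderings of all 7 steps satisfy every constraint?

30

The steps with no prerequisites are B, E; any of them can be placed first.
Enumerating by repeatedly choosing an available step (one whose prerequisites are all placed) gives 30 distinct complete orderings.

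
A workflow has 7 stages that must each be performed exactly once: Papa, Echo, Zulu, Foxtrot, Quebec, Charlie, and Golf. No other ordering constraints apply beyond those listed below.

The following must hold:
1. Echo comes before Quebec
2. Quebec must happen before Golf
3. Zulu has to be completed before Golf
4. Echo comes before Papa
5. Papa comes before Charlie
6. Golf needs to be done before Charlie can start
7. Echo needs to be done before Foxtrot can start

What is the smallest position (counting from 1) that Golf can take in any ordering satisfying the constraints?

4

The stages that are forced before Golf, directly or transitively, are Echo, Zulu, Quebec. That's 3 stages.
So at minimum 3 stages come before Golf, putting Golf no earlier than position 4. That position is achievable by scheduling exactly those predecessors first.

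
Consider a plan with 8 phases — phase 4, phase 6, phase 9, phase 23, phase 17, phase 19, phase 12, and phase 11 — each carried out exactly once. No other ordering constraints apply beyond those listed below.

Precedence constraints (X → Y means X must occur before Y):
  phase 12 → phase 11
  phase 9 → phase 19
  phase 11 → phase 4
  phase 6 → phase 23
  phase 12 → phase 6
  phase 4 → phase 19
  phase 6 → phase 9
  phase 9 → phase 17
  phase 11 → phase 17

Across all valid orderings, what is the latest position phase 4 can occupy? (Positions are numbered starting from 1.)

Following the constraints forward from phase 4, its only required successor is phase 19.
With 1 mandatory successor out of 8 phases total, the latest slot for phase 4 is 8−1 = 7, and it's reachable by doing all non-successors before phase 4.

7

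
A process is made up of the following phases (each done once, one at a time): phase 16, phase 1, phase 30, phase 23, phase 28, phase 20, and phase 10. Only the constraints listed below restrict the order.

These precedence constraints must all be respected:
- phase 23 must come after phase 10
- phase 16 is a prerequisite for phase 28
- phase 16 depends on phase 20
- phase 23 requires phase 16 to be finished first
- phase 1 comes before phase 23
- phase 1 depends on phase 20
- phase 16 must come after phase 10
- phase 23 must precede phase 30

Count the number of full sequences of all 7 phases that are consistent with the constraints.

2 phases have no prerequisites (phase 20, phase 10), so any of them could come first.
Systematically extending each partial ordering one phase at a time and counting, there are 17 complete orderings.

17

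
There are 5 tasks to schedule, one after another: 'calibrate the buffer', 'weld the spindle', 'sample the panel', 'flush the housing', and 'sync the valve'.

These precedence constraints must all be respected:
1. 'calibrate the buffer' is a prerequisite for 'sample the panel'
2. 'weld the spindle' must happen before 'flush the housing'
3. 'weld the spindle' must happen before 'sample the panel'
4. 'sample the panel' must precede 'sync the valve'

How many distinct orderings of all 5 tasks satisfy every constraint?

7

2 tasks have no prerequisites ('calibrate the buffer', 'weld the spindle'), so any of them could come first.
Counting all ways to extend the partial order to a total order gives 7.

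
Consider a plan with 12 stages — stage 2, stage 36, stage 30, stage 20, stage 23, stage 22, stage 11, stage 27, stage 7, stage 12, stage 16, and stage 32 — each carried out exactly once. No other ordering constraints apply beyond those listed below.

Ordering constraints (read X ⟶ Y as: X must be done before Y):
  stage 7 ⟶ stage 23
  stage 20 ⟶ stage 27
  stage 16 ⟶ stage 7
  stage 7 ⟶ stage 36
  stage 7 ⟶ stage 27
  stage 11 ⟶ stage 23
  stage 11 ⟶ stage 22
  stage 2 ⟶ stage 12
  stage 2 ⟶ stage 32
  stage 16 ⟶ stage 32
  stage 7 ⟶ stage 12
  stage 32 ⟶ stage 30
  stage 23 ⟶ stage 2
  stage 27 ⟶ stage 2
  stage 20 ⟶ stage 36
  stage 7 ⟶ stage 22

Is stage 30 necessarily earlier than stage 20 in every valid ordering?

No

The constraints actually force stage 20 before stage 30 (via stage 20 → stage 27 → stage 2 → stage 32 → stage 30), not the other way around.
So stage 30 never precedes stage 20.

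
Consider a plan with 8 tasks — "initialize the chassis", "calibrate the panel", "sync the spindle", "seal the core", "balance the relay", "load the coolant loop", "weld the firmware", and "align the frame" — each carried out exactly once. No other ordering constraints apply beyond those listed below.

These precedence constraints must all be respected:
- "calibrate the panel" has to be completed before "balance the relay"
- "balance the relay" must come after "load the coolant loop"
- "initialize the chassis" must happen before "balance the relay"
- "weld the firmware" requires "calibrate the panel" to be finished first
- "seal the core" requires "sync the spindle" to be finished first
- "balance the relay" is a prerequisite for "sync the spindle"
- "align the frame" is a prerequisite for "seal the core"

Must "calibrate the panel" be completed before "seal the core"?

Chaining the stated constraints: "calibrate the panel" → "balance the relay" → "sync the spindle" → "seal the core".
That forces "calibrate the panel" before "seal the core" in every valid schedule.

Yes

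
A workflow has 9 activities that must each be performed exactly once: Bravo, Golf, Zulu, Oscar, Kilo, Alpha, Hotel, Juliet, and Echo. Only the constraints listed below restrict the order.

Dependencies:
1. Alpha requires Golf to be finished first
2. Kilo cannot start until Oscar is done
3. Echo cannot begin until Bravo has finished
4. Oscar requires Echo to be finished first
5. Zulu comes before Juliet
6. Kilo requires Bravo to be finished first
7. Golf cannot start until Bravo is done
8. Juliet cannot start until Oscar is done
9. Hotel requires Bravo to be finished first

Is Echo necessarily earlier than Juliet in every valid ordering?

Tracing the constraints gives a chain: Echo → Oscar → Juliet.
That forces Echo before Juliet in every valid schedule.

Yes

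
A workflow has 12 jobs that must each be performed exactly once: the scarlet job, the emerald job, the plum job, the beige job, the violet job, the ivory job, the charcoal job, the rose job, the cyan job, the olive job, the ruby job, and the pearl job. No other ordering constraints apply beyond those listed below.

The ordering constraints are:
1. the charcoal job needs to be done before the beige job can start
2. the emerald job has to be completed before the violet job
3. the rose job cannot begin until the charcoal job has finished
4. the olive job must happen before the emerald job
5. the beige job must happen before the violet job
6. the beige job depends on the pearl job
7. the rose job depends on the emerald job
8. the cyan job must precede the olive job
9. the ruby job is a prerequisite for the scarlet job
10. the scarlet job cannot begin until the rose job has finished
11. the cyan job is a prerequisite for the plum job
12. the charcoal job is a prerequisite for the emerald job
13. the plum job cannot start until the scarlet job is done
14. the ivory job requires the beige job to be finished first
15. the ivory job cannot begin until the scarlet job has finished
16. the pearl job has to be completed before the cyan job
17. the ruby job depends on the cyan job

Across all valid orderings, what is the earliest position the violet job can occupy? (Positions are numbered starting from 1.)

The jobs that are forced before the violet job, directly or transitively, are the emerald job, the beige job, the charcoal job, the cyan job, the olive job, the pearl job. That's 6 jobs.
With 6 mandatory predecessors, the earliest the violet job can sit is position 6+1 = 7, and placing just those 6 first achieves it.

7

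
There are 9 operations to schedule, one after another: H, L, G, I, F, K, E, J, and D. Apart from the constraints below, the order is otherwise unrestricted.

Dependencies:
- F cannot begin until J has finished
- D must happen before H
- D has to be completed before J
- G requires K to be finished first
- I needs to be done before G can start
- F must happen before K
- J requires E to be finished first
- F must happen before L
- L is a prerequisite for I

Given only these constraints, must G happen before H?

No

Nothing in the constraints links G and H; they are unordered relative to each other.
There exist valid orderings with H before G, so G is not required to come first.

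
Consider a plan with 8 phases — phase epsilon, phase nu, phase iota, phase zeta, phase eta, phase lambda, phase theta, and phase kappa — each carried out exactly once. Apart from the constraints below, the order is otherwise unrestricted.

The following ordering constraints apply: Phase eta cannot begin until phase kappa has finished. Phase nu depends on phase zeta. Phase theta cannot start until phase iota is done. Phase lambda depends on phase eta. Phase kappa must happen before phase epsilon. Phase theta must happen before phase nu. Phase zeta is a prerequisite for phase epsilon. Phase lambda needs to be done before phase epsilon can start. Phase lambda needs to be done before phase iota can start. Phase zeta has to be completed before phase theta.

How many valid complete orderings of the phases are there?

19

2 phases have no prerequisites (phase zeta, phase kappa), so any of them could come first.
Counting all ways to extend the partial order to a total order gives 19.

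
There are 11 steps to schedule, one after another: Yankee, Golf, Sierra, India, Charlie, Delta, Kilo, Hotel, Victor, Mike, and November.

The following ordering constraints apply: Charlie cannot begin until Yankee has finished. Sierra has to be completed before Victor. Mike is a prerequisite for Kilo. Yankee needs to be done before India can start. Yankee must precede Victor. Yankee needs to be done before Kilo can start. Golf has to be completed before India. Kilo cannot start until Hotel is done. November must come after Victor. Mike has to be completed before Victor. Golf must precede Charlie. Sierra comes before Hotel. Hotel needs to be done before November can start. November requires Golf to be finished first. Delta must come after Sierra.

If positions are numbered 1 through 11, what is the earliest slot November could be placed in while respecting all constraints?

7

Working backwards through the constraints from November, its full set of required predecessors is Yankee, Golf, Sierra, Hotel, Victor, Mike — 6 of them.
So at minimum 6 steps come before November, putting November no earlier than position 7. That position is achievable by scheduling exactly those predecessors first.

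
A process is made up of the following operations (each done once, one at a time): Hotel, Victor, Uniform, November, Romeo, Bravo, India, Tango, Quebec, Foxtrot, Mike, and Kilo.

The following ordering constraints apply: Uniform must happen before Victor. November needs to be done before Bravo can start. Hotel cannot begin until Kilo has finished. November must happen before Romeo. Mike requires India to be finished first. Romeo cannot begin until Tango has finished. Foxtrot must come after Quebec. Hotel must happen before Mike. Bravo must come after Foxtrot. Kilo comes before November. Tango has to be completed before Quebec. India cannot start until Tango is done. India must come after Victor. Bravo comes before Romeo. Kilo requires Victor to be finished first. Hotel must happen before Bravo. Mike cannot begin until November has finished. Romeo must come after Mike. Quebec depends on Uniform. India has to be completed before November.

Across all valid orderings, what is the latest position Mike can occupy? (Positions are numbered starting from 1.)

11

The only operation forced after Mike (directly or by a chain) is Romeo.
So at least 1 operation follows Mike, putting Mike no later than position 11. That position is achievable by scheduling everything else first.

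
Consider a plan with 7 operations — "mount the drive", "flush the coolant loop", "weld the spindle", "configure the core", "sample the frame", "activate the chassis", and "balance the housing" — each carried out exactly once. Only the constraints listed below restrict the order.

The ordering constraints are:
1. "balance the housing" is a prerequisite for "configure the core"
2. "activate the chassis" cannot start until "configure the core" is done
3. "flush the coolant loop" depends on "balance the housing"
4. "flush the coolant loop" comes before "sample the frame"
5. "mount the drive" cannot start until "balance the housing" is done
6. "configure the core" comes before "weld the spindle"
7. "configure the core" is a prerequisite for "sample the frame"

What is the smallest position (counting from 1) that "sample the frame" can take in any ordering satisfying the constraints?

The operations that are forced before "sample the frame", directly or transitively, are "flush the coolant loop", "configure the core", "balance the housing". That's 3 operations.
So at minimum 3 operations come before "sample the frame", putting "sample the frame" no earlier than position 4. That position is achievable by scheduling exactly those predecessors first.

4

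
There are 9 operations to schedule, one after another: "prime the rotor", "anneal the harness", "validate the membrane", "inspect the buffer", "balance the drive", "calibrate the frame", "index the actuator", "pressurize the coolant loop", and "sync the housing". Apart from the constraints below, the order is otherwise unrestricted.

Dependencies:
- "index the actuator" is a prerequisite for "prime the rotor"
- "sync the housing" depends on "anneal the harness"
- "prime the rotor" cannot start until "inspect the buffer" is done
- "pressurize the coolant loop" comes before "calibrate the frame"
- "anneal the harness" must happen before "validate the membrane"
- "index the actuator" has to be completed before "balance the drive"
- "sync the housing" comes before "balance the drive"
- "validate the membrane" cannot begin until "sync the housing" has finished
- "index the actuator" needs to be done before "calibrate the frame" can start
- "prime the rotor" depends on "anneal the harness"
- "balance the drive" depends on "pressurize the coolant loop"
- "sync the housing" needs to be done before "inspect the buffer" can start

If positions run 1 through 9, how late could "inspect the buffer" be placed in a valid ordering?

8

Following the constraints forward from "inspect the buffer", its only required successor is "prime the rotor".
So at least 1 operation follows "inspect the buffer", putting "inspect the buffer" no later than position 8. That position is achievable by scheduling everything else first.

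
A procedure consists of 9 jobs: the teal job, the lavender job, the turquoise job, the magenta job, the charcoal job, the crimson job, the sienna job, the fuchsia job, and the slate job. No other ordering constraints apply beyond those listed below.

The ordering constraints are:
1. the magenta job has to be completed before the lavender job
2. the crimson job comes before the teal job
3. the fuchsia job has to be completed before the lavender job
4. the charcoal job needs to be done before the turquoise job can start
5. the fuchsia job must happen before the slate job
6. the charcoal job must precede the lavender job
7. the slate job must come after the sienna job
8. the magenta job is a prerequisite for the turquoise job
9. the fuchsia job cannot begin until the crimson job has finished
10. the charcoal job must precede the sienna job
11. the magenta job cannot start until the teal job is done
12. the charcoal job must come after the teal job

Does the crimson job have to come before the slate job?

Tracing the constraints gives a chain: the crimson job → the fuchsia job → the slate job.
That forces the crimson job before the slate job in every valid schedule.

Yes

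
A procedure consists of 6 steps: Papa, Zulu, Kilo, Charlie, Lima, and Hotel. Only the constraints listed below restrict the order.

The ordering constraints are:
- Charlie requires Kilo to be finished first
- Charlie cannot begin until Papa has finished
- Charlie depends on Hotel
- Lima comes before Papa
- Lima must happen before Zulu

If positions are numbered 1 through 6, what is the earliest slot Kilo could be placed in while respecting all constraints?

1

No constraint forces any other step before Kilo, so it can be placed first.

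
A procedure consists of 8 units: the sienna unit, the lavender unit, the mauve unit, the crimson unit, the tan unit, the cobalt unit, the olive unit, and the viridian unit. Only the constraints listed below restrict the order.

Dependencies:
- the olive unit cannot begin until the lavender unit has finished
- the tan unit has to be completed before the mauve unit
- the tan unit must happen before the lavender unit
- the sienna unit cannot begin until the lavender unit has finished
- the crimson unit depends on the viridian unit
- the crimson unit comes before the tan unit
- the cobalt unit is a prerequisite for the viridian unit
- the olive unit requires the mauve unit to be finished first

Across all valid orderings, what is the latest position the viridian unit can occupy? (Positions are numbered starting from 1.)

2

Every unit that must follow the viridian unit has to come after it. Tracing all chains starting from the viridian unit, those units are: the sienna unit, the lavender unit, the mauve unit, the crimson unit, the tan unit, the olive unit — 6 in total.
With 6 mandatory successors out of 8 units total, the latest slot for the viridian unit is 8−6 = 2, and it's reachable by doing all non-successors before the viridian unit.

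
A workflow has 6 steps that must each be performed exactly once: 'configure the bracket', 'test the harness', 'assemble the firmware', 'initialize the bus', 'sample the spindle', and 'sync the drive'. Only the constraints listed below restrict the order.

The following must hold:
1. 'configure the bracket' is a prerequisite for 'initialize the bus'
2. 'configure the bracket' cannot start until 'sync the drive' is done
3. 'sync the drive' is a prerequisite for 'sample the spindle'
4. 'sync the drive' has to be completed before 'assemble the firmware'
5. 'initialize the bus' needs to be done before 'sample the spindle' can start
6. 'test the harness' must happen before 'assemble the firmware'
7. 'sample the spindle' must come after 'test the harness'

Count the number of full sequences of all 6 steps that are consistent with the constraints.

2 steps have no prerequisites ('test the harness', 'sync the drive'), so any of them could come first.
Counting all ways to extend the partial order to a total order gives 13.

13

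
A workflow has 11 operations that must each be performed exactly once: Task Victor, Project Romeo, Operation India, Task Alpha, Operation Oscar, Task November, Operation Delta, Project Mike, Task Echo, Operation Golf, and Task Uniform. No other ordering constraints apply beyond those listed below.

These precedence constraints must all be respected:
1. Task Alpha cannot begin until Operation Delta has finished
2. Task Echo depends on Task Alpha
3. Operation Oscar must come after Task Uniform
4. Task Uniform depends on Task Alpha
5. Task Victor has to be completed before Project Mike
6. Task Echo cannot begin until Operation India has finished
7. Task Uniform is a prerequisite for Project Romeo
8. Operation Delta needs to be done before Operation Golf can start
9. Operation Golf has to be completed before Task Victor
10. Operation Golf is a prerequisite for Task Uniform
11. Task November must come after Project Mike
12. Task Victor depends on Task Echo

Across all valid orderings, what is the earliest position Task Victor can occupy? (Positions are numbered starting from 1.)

6

Every operation that must precede Task Victor has to come before it. Tracing all chains that end at Task Victor, those operations are: Operation India, Task Alpha, Operation Delta, Task Echo, Operation Golf — 5 in total.
So at minimum 5 operations come before Task Victor, putting Task Victor no earlier than position 6. That position is achievable by scheduling exactly those predecessors first.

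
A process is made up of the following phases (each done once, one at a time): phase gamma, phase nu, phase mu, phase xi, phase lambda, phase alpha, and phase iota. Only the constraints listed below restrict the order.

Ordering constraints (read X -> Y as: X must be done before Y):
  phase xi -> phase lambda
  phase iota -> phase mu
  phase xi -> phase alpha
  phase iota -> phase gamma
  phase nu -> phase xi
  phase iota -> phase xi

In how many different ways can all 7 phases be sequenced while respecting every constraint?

100

The phases with no prerequisites are phase nu, phase iota; any of them can be placed first.
Enumerating by repeatedly choosing an available phase (one whose prerequisites are all placed) gives 100 distinct complete orderings.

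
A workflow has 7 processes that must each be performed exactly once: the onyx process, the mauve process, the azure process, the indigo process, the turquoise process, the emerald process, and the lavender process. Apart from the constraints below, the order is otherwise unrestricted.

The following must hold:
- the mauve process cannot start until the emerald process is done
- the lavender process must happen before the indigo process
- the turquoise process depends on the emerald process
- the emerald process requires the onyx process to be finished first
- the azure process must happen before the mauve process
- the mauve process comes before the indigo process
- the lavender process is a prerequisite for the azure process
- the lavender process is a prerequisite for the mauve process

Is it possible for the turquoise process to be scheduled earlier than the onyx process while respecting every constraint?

Following the onyx process → the emerald process → the turquoise process, the onyx process must precede the turquoise process in every valid ordering.
So no valid ordering can have the turquoise process before the onyx process.

No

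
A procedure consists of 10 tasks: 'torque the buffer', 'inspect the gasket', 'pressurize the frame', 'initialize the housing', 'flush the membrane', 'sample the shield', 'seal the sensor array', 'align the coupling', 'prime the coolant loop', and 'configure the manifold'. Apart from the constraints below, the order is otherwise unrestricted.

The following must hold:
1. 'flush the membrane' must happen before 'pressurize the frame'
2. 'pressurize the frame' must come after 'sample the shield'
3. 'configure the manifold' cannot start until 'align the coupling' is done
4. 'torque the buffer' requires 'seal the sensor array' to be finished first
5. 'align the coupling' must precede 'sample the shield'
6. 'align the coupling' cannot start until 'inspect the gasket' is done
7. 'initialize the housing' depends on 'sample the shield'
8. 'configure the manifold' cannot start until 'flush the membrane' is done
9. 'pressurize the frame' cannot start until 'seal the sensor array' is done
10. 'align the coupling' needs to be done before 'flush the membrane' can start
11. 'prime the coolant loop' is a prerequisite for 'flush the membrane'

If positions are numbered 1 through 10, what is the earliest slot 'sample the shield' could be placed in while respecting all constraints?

3

Every task that must precede 'sample the shield' has to come before it. Tracing all chains that end at 'sample the shield', those tasks are: 'inspect the gasket', 'align the coupling' — 2 in total.
With 2 mandatory predecessors, the earliest 'sample the shield' can sit is position 2+1 = 3, and placing just those 2 first achieves it.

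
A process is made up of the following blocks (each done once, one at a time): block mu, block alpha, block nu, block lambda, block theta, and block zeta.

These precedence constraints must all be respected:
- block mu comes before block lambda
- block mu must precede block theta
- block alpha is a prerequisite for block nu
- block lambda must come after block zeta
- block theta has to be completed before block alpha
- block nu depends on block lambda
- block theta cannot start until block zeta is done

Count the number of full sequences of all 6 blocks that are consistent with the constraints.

2 blocks have no prerequisites (block mu, block zeta), so any of them could come first.
Systematically extending each partial ordering one block at a time and counting, there are 6 complete orderings.

6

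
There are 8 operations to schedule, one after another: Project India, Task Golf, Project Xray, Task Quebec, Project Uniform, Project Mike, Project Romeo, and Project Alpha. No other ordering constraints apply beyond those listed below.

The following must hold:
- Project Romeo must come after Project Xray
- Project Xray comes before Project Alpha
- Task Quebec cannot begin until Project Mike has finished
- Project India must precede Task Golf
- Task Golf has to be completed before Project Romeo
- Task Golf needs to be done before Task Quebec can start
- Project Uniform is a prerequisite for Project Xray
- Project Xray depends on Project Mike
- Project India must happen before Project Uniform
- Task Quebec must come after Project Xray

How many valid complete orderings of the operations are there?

2 operations have no prerequisites (Project India, Project Mike), so any of them could come first.
Systematically extending each partial ordering one operation at a time and counting, there are 72 complete orderings.

72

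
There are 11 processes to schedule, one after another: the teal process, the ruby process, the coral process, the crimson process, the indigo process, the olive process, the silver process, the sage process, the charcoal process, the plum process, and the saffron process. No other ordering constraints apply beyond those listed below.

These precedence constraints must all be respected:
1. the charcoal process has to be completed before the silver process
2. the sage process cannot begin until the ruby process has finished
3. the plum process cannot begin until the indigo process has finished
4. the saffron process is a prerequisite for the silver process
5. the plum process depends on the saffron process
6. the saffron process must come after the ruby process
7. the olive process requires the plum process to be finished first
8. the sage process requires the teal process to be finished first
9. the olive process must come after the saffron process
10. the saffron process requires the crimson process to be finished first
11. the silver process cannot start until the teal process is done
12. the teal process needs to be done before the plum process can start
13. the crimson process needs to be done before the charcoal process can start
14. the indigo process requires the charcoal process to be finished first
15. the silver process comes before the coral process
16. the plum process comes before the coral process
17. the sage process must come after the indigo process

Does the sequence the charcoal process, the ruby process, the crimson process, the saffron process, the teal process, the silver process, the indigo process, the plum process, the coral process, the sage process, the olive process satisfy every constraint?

No

Here the crimson process comes after the charcoal process.
But one of the constraints requires the crimson process before the charcoal process, so this ordering violates it.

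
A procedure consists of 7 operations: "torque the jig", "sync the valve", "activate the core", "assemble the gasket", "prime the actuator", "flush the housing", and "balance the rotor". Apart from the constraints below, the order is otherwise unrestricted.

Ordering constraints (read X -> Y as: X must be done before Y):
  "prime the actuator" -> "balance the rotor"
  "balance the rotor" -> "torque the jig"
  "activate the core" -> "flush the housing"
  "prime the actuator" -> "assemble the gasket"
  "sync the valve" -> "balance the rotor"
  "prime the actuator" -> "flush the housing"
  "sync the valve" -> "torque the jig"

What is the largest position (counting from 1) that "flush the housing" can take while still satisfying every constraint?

"flush the housing" has no required successors, so nothing stops it from going last (position 7).

7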